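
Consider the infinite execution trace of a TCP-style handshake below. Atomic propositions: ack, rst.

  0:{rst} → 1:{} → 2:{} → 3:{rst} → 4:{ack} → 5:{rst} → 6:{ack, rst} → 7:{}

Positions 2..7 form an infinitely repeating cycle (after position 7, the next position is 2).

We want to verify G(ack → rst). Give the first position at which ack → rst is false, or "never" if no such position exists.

Check ack → rst at each position in order: 0 ✓, 1 ✓, 2 ✓, 3 ✓.
At position 4 the labels are {ack}, so ack → rst is false there. This is the first violation.

4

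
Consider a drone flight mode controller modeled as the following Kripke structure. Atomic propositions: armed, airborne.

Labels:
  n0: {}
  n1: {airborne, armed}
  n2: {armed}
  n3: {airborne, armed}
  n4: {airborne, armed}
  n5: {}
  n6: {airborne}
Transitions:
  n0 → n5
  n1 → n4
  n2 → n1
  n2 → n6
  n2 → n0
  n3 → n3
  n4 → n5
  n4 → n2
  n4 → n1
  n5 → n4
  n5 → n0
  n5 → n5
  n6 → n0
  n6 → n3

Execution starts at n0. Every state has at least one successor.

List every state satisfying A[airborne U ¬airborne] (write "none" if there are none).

{n0, n2, n5}

States satisfying airborne: {n1, n3, n4, n6}.
States satisfying ¬airborne: {n0, n2, n5}.
States satisfying A[airborne U ¬airborne]: {n0, n2, n5}.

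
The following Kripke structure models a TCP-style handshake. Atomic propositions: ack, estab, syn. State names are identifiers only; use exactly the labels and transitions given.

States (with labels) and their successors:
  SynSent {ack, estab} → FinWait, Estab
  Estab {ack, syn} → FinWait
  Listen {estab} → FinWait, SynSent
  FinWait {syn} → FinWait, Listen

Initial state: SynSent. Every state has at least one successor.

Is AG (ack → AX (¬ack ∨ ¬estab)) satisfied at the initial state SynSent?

States satisfying ack → AX (¬ack ∨ ¬estab): {SynSent, Estab, Listen, FinWait}.
States satisfying AG (ack → AX (¬ack ∨ ¬estab)): {SynSent, Estab, Listen, FinWait}.
Every state reachable from SynSent satisfies ack → AX (¬ack ∨ ¬estab).
SynSent ∈ Sat(AG (ack → AX (¬ack ∨ ¬estab))).

Holds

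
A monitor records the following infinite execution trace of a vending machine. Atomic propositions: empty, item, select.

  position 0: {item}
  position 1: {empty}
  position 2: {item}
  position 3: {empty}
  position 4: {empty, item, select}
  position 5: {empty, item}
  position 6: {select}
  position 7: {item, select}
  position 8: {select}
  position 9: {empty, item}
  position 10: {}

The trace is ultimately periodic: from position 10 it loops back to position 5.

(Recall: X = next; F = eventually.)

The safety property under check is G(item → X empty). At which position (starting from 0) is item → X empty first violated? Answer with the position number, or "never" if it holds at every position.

Check item → X empty at each position in order: 0 ✓, 1 ✓, 2 ✓, 3 ✓, 4 ✓.
At position 5 the labels are {empty, item} and the next position 6 has {select}, so item → X empty is false there. This is the first violation.

5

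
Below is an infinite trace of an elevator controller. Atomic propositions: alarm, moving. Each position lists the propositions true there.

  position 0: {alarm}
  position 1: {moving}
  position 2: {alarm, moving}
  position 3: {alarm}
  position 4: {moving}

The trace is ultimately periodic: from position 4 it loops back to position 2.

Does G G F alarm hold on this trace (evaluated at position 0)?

Holds

G F alarm holds at every position 0..4, and those are all positions ever visited, so G G F alarm holds.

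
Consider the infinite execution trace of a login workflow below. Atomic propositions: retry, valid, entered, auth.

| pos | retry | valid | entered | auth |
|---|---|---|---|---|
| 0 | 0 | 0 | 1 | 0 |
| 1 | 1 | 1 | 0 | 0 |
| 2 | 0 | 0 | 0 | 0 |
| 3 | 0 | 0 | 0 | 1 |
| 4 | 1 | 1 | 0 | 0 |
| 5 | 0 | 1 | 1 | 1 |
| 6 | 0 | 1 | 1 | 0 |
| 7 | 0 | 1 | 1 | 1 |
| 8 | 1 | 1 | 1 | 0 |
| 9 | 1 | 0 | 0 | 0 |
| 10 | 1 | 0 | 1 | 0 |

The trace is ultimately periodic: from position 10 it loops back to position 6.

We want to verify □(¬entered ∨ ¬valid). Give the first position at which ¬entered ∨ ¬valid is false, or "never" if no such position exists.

Check ¬entered ∨ ¬valid at each position in order: 0 ✓, 1 ✓, 2 ✓, 3 ✓, 4 ✓.
At position 5 the labels are {auth, entered, valid}, so ¬entered ∨ ¬valid is false there. This is the first violation.

5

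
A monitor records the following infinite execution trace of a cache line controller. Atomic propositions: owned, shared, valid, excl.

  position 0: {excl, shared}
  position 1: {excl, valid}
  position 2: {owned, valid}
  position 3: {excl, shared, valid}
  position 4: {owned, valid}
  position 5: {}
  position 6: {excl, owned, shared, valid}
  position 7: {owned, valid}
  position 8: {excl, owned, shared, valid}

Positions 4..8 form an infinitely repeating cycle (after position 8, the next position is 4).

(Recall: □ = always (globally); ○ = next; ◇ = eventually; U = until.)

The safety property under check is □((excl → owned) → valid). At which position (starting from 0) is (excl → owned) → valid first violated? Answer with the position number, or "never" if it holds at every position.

5

Check (excl → owned) → valid at each position in order: 0 ✓, 1 ✓, 2 ✓, 3 ✓, 4 ✓.
At position 5 the labels are {}, so (excl → owned) → valid is false there. This is the first violation.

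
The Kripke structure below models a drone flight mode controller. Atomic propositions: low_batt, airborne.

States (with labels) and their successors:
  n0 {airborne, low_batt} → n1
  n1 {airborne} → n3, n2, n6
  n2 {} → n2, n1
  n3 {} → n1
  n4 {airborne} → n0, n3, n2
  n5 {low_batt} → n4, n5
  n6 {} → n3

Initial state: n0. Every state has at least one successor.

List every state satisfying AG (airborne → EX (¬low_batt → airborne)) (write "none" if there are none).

none

States satisfying airborne → EX (¬low_batt → airborne): {n0, n2, n3, n4, n5, n6}.
States satisfying AG (airborne → EX (¬low_batt → airborne)): ∅.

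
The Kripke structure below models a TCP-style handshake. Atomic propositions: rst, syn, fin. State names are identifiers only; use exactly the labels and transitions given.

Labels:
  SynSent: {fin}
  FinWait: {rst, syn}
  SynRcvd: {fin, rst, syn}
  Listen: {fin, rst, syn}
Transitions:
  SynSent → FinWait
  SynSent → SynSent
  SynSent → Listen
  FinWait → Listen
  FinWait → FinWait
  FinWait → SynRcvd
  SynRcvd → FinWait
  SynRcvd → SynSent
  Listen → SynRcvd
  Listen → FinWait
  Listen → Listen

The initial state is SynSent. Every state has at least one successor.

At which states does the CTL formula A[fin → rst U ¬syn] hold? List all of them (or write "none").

States satisfying fin → rst: {FinWait, SynRcvd, Listen}.
States satisfying ¬syn: {SynSent}.
States satisfying A[fin → rst U ¬syn]: {SynSent}.

{SynSent}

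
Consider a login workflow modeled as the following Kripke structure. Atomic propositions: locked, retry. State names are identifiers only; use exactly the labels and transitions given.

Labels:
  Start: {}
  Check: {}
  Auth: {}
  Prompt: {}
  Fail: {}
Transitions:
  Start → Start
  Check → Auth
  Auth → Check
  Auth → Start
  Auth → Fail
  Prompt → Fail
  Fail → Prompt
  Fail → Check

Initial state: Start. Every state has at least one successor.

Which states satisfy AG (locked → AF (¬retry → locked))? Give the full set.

States satisfying locked → AF (¬retry → locked): {Start, Check, Auth, Prompt, Fail}.
States satisfying AG (locked → AF (¬retry → locked)): {Start, Check, Auth, Prompt, Fail}.

{Start, Check, Auth, Prompt, Fail}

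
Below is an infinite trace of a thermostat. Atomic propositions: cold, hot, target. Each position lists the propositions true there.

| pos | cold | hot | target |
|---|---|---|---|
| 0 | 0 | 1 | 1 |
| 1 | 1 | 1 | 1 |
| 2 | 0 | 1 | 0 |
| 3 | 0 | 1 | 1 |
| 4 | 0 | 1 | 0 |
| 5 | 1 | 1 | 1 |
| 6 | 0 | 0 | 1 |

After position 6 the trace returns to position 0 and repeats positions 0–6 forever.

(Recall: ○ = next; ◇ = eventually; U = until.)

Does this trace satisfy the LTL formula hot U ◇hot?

Yes

Walking from position 0: ◇hot first holds at position 0, and hot holds at every earlier position along the way, so hot U ◇hot holds.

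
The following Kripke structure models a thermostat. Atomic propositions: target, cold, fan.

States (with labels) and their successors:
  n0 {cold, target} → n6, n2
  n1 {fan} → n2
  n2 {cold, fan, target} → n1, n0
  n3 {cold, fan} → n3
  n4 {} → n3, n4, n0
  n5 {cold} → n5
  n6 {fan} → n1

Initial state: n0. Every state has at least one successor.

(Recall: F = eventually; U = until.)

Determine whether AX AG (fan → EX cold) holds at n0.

States satisfying AG (fan → EX cold): {n3, n5}.
States satisfying AX AG (fan → EX cold): {n3, n5}.
n0 ∉ Sat(AX AG (fan → EX cold)).

Violated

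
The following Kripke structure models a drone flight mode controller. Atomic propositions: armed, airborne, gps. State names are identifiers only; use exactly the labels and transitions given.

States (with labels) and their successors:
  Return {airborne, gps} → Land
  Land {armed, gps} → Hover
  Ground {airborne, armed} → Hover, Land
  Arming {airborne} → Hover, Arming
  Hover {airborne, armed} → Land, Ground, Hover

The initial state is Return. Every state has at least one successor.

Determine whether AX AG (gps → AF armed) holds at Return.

Holds

States satisfying AG (gps → AF armed): {Return, Land, Ground, Arming, Hover}.
States satisfying AX AG (gps → AF armed): {Return, Land, Ground, Arming, Hover}.
Return ∈ Sat(AX AG (gps → AF armed)).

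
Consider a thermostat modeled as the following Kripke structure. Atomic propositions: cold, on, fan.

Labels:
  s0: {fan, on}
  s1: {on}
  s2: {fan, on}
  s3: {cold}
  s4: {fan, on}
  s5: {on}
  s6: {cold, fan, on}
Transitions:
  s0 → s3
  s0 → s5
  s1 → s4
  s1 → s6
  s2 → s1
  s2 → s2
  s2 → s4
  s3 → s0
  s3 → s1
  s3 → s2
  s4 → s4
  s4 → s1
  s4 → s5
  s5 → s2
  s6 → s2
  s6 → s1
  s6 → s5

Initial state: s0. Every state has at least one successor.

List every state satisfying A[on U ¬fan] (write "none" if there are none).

States satisfying on: {s0, s1, s2, s4, s5, s6}.
States satisfying ¬fan: {s1, s3, s5}.
States satisfying A[on U ¬fan]: {s0, s1, s3, s5}.

{s0, s1, s3, s5}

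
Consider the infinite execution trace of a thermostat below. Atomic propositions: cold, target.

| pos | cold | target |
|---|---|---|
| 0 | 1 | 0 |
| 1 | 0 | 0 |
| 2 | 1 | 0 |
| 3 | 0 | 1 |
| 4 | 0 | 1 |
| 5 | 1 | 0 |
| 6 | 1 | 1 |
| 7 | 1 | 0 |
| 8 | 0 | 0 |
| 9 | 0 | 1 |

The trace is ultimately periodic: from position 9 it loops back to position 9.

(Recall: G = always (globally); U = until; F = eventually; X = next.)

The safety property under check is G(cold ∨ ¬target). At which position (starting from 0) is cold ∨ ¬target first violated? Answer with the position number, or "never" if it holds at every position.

3

Check cold ∨ ¬target at each position in order: 0 ✓, 1 ✓, 2 ✓.
At position 3 the labels are {target}, so cold ∨ ¬target is false there. This is the first violation.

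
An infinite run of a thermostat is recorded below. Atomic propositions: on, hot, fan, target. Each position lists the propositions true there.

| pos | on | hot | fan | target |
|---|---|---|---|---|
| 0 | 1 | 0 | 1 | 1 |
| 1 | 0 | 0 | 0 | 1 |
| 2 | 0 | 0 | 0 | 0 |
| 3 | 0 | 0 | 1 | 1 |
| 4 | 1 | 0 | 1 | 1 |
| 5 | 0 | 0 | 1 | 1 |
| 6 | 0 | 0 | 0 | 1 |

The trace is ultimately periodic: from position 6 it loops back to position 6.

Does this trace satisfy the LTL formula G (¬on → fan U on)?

No

¬on → fan U on must hold at every position from 0 onward. It fails at position 1, so G (¬on → fan U on) is false.
Positions where ¬on holds: 1, 2, 3, 5, 6.
Check fan U on at each: 1→fails, 2→fails, 3→ok, 5→fails, 6→fails.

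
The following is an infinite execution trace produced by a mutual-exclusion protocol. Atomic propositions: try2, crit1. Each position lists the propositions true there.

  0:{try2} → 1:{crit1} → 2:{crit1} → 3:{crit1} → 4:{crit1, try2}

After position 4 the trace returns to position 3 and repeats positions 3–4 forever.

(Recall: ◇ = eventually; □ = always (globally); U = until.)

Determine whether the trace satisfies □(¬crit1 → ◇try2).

¬crit1 → ◇try2 holds at every position 0..4, and those are all positions ever visited, so □(¬crit1 → ◇try2) holds.
Positions where ¬crit1 holds: 0.
Check ◇try2 at each: 0→ok.

Satisfied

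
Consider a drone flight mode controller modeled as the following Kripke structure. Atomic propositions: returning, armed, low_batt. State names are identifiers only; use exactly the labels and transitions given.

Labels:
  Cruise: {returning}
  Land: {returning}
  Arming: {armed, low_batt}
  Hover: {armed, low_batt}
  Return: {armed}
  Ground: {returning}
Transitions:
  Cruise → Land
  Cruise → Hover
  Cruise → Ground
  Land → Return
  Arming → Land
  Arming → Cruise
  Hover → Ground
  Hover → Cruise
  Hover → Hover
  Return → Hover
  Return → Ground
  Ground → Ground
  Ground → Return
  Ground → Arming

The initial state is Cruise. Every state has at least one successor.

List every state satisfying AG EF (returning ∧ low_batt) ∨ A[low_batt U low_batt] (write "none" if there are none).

{Arming, Hover}

States satisfying EF (returning ∧ low_batt): ∅.
States satisfying AG EF (returning ∧ low_batt): ∅.
States satisfying low_batt: {Arming, Hover}.
States satisfying A[low_batt U low_batt]: {Arming, Hover}.
States satisfying AG EF (returning ∧ low_batt) ∨ A[low_batt U low_batt]: {Arming, Hover}.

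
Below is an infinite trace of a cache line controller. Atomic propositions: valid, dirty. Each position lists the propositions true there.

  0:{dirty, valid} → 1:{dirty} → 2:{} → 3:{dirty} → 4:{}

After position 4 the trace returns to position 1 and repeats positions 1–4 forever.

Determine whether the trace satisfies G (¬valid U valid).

¬valid U valid must hold at every position from 0 onward. It fails at position 1, so G (¬valid U valid) is false.

No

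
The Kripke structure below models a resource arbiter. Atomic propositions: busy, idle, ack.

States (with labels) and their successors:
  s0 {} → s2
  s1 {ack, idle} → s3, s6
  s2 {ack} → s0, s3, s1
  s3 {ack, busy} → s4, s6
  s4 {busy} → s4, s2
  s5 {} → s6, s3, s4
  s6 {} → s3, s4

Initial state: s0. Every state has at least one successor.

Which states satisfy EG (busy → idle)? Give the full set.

{s0, s2}

States satisfying busy → idle: {s0, s1, s2, s5, s6}.
States satisfying EG (busy → idle): {s0, s2}.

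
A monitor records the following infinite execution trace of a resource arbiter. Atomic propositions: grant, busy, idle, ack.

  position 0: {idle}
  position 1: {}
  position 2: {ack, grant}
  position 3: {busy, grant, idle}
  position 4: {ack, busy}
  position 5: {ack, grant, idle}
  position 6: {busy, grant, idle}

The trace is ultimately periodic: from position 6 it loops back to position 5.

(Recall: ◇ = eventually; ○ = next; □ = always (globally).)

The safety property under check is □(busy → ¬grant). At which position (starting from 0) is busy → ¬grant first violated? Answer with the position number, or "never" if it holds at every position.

3

Check busy → ¬grant at each position in order: 0 ✓, 1 ✓, 2 ✓.
At position 3 the labels are {busy, grant, idle}, so busy → ¬grant is false there. This is the first violation.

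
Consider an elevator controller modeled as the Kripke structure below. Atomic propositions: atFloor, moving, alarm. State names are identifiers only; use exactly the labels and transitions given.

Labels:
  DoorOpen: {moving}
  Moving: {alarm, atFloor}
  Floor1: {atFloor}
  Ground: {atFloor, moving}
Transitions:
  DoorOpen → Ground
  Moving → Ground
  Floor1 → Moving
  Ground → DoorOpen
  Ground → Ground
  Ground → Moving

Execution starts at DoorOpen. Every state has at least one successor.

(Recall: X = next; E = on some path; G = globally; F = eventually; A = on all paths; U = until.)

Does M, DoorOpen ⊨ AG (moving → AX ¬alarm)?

Violated

States satisfying moving → AX ¬alarm: {DoorOpen, Moving, Floor1}.
States satisfying AG (moving → AX ¬alarm): ∅.
Ground is reachable from DoorOpen and violates moving → AX ¬alarm, so AG fails at DoorOpen.
DoorOpen ∉ Sat(AG (moving → AX ¬alarm)).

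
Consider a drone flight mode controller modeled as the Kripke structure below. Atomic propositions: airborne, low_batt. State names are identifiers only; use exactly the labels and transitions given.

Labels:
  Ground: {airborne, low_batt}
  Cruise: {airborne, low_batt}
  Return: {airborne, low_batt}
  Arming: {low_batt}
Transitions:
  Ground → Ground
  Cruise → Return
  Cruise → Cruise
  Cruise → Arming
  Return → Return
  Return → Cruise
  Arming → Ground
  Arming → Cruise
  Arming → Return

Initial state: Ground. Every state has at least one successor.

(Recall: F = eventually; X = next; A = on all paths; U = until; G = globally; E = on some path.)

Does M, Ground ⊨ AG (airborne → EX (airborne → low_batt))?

Satisfied

States satisfying airborne → EX (airborne → low_batt): {Ground, Cruise, Return, Arming}.
States satisfying AG (airborne → EX (airborne → low_batt)): {Ground, Cruise, Return, Arming}.
Every state reachable from Ground satisfies airborne → EX (airborne → low_batt).
Ground ∈ Sat(AG (airborne → EX (airborne → low_batt))).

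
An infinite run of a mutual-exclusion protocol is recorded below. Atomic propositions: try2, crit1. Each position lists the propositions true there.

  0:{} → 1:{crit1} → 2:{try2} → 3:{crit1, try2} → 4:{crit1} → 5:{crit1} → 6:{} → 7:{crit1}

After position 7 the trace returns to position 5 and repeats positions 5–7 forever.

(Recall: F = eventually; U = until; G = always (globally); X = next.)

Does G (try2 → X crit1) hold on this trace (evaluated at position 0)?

Holds

try2 → X crit1 holds at every position 0..7, and those are all positions ever visited, so G (try2 → X crit1) holds.
Positions where try2 holds: 2, 3.
Check X crit1 at each: 2→ok, 3→ok.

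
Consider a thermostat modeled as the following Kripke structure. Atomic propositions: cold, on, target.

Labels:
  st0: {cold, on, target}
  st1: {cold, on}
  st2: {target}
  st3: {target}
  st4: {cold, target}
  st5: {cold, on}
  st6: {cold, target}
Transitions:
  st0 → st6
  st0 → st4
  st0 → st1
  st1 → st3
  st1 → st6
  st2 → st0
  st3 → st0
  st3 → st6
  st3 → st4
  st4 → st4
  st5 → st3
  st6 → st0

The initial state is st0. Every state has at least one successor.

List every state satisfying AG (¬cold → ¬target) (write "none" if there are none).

{st4}

States satisfying ¬cold → ¬target: {st0, st1, st4, st5, st6}.
States satisfying AG (¬cold → ¬target): {st4}.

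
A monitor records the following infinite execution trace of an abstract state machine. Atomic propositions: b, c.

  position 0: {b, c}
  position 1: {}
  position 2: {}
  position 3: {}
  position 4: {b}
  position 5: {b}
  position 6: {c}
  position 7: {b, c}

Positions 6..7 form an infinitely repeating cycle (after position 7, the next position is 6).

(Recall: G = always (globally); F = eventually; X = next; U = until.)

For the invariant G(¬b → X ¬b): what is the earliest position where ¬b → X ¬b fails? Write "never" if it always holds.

Check ¬b → X ¬b at each position in order: 0 ✓, 1 ✓, 2 ✓.
At position 3 the labels are {} and the next position 4 has {b}, so ¬b → X ¬b is false there. This is the first violation.

3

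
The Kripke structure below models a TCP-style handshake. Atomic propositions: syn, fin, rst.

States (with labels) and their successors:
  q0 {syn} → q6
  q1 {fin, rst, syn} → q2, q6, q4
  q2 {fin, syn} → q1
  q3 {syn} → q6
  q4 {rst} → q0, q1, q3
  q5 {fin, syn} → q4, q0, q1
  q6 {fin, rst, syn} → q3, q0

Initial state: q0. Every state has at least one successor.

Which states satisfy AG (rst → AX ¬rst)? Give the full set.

States satisfying rst → AX ¬rst: {q0, q2, q3, q5, q6}.
States satisfying AG (rst → AX ¬rst): {q0, q3, q6}.

{q0, q3, q6}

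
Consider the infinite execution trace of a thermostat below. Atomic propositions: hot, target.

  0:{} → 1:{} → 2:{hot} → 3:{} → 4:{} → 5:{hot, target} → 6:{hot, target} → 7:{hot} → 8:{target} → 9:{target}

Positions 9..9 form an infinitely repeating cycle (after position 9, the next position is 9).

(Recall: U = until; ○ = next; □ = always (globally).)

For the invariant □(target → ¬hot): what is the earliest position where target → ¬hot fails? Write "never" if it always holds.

Check target → ¬hot at each position in order: 0 ✓, 1 ✓, 2 ✓, 3 ✓, 4 ✓.
At position 5 the labels are {hot, target}, so target → ¬hot is false there. This is the first violation.

5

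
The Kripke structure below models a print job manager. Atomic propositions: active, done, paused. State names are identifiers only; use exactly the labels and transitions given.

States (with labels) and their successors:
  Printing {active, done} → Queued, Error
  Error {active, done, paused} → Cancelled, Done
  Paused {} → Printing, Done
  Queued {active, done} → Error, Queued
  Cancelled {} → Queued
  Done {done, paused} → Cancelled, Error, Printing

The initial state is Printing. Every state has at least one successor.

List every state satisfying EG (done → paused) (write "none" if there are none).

States satisfying done → paused: {Error, Paused, Cancelled, Done}.
States satisfying EG (done → paused): {Error, Paused, Done}.

{Error, Paused, Done}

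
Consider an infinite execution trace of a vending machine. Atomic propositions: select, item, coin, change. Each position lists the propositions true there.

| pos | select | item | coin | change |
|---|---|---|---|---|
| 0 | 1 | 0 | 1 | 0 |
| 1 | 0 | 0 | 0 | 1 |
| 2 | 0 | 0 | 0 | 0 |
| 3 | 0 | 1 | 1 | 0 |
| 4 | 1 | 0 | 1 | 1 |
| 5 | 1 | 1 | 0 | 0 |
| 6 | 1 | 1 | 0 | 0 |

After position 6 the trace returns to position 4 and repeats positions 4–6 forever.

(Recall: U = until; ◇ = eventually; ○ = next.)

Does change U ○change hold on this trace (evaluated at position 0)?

Holds

Walking from position 0: ○change first holds at position 0, and change holds at every earlier position along the way, so change U ○change holds.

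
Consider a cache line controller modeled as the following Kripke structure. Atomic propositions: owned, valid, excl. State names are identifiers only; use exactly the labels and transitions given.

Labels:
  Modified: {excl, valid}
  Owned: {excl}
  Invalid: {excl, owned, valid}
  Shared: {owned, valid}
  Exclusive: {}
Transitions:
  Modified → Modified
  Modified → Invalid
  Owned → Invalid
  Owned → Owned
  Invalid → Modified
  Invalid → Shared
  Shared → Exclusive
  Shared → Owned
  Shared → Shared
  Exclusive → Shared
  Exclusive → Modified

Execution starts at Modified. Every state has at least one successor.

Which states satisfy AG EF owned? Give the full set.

States satisfying EF owned: {Modified, Owned, Invalid, Shared, Exclusive}.
States satisfying AG EF owned: {Modified, Owned, Invalid, Shared, Exclusive}.

{Modified, Owned, Invalid, Shared, Exclusive}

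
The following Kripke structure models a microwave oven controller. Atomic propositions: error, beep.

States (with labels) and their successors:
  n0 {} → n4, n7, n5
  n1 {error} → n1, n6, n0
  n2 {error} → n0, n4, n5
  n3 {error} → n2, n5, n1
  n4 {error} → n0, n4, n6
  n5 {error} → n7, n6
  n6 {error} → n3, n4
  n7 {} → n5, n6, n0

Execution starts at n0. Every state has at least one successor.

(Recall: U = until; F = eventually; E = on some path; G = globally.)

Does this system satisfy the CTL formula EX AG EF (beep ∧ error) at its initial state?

States satisfying AG EF (beep ∧ error): ∅.
States satisfying EX AG EF (beep ∧ error): ∅.
No suitable path/successor from n0 witnesses the formula.
n0 ∉ Sat(EX AG EF (beep ∧ error)).

No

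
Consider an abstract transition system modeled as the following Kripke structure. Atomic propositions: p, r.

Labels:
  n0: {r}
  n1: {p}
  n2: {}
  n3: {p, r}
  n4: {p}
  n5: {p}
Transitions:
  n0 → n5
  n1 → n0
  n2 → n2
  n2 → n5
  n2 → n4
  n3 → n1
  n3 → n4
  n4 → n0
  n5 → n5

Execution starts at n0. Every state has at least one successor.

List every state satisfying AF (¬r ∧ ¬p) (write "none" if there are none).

States satisfying ¬r ∧ ¬p: {n2}.
States satisfying AF (¬r ∧ ¬p): {n2}.

{n2}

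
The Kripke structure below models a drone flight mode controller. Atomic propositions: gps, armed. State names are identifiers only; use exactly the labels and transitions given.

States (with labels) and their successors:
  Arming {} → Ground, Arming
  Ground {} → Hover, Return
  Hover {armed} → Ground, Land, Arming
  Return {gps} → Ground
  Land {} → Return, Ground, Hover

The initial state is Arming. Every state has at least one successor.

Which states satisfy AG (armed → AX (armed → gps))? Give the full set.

{Arming, Ground, Hover, Return, Land}

States satisfying armed → AX (armed → gps): {Arming, Ground, Hover, Return, Land}.
States satisfying AG (armed → AX (armed → gps)): {Arming, Ground, Hover, Return, Land}.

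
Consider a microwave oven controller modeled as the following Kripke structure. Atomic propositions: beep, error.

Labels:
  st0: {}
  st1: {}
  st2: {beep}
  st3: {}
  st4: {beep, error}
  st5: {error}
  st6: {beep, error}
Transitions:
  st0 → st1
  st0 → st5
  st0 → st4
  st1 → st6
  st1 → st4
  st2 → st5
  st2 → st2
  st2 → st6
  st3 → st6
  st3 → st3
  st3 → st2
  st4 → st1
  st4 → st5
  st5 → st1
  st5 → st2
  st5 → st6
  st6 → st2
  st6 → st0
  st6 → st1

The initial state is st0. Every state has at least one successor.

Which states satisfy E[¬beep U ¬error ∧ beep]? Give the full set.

States satisfying ¬beep: {st0, st1, st3, st5}.
States satisfying ¬error ∧ beep: {st2}.
States satisfying E[¬beep U ¬error ∧ beep]: {st0, st2, st3, st5}.

{st0, st2, st3, st5}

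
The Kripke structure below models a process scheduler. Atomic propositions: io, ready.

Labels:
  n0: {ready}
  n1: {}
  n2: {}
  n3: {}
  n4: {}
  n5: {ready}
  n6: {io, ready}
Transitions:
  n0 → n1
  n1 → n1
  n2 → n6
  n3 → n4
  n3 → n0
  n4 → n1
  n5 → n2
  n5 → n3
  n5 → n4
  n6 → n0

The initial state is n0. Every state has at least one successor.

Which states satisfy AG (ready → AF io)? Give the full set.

{n1, n4}

States satisfying ready → AF io: {n1, n2, n3, n4, n6}.
States satisfying AG (ready → AF io): {n1, n4}.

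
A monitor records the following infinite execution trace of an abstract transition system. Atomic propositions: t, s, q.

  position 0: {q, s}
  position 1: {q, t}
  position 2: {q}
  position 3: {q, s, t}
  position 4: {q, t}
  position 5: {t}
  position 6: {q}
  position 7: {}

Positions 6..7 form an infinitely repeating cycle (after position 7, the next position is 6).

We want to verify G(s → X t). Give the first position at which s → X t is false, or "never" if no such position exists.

never

s → X t holds at every position 0..7, and those are all the positions the trace ever visits, so the invariant G(s → X t) is never violated.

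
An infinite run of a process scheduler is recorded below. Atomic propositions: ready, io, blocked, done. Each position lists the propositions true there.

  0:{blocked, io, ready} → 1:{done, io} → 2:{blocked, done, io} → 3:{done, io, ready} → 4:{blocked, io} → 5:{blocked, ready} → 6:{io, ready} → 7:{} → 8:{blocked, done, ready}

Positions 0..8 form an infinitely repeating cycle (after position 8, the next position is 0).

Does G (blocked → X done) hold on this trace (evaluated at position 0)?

Violated

blocked → X done must hold at every position from 0 onward. It fails at position 4, so G (blocked → X done) is false.
Positions where blocked holds: 0, 2, 4, 5, 8.
Check X done at each: 0→ok, 2→ok, 4→fails, 5→fails, 8→fails.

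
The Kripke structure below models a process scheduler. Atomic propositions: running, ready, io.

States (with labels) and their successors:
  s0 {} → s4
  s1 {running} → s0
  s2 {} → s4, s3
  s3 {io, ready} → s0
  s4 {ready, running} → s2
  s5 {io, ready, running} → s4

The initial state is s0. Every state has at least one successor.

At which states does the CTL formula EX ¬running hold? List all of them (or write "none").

{s1, s2, s3, s4}

States satisfying ¬running: {s0, s2, s3}.
States satisfying EX ¬running: {s1, s2, s3, s4}.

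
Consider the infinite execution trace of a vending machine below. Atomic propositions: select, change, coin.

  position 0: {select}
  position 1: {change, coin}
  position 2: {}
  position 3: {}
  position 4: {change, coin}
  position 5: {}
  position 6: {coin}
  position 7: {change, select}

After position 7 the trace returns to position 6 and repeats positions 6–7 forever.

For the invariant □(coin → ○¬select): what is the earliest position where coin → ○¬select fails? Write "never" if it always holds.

Check coin → ○¬select at each position in order: 0 ✓, 1 ✓, 2 ✓, 3 ✓, 4 ✓, 5 ✓.
At position 6 the labels are {coin} and the next position 7 has {change, select}, so coin → ○¬select is false there. This is the first violation.

6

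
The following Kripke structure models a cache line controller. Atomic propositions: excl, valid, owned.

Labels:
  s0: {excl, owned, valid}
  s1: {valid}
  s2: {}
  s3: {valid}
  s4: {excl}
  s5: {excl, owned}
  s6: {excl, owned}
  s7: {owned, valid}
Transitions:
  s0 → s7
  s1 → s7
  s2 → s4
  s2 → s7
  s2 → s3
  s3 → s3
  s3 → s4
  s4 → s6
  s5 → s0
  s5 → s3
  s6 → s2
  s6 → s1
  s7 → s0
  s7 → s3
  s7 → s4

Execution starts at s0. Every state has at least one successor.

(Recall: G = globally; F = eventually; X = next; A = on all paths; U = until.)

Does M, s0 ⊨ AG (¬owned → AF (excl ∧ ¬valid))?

Does not hold

States satisfying ¬owned → AF (excl ∧ ¬valid): {s0, s4, s5, s6, s7}.
States satisfying AG (¬owned → AF (excl ∧ ¬valid)): ∅.
s1 is reachable from s0 and violates ¬owned → AF (excl ∧ ¬valid), so AG fails at s0.
s0 ∉ Sat(AG (¬owned → AF (excl ∧ ¬valid))).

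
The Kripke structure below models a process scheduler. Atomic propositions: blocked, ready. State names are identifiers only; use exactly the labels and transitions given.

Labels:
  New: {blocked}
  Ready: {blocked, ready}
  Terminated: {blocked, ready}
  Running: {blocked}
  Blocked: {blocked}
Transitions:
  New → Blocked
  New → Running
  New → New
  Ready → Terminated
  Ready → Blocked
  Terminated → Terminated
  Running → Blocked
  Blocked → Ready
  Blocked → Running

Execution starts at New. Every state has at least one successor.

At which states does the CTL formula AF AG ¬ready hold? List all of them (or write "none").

none

States satisfying AG ¬ready: ∅.
States satisfying AF AG ¬ready: ∅.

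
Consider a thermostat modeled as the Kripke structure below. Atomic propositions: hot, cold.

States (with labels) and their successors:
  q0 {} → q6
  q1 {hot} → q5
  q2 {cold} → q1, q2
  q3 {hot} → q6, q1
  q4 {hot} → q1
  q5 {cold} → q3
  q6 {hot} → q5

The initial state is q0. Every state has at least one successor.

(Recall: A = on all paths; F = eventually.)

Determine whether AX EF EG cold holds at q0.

Violated

States satisfying EF EG cold: {q2}.
States satisfying AX EF EG cold: ∅.
q0 ∉ Sat(AX EF EG cold).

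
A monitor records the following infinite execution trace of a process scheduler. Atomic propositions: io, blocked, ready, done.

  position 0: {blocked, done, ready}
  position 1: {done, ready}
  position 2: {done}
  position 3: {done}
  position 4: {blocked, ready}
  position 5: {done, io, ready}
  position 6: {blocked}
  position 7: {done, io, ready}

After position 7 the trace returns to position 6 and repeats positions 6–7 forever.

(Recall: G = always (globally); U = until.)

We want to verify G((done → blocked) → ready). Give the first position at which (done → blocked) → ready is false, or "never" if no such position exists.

6

Check (done → blocked) → ready at each position in order: 0 ✓, 1 ✓, 2 ✓, 3 ✓, 4 ✓, 5 ✓.
At position 6 the labels are {blocked}, so (done → blocked) → ready is false there. This is the first violation.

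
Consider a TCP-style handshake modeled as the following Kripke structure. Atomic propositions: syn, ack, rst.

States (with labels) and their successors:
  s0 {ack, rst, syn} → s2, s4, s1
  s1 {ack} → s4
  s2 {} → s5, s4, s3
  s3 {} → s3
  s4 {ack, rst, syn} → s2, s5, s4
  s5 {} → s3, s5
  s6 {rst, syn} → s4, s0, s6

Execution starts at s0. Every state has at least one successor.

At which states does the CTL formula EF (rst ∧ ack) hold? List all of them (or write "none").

{s0, s1, s2, s4, s6}

States satisfying rst ∧ ack: {s0, s4}.
States satisfying EF (rst ∧ ack): {s0, s1, s2, s4, s6}.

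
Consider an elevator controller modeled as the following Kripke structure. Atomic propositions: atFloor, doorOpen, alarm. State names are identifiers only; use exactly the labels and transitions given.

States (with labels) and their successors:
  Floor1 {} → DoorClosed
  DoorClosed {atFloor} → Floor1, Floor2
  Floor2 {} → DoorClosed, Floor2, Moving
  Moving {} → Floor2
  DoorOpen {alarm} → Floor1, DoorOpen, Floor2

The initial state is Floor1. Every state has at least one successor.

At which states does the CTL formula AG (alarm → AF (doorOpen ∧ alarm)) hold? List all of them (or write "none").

{Floor1, DoorClosed, Floor2, Moving}

States satisfying alarm → AF (doorOpen ∧ alarm): {Floor1, DoorClosed, Floor2, Moving}.
States satisfying AG (alarm → AF (doorOpen ∧ alarm)): {Floor1, DoorClosed, Floor2, Moving}.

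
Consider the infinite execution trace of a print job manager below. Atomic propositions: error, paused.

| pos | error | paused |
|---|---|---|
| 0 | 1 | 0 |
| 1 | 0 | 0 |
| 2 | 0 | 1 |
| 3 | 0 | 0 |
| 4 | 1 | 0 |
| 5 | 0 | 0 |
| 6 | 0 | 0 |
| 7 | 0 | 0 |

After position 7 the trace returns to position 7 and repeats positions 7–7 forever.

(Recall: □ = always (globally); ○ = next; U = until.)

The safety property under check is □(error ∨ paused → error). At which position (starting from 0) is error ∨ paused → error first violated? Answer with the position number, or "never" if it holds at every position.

2

Check error ∨ paused → error at each position in order: 0 ✓, 1 ✓.
At position 2 the labels are {paused}, so error ∨ paused → error is false there. This is the first violation.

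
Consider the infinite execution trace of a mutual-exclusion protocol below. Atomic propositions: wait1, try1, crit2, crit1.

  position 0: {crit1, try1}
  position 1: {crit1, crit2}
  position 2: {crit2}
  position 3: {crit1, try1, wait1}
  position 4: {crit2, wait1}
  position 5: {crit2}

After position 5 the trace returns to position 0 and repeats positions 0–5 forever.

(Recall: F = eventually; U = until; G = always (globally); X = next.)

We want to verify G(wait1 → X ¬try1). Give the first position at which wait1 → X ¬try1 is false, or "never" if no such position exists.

wait1 → X ¬try1 holds at every position 0..5, and those are all the positions the trace ever visits, so the invariant G(wait1 → X ¬try1) is never violated.

never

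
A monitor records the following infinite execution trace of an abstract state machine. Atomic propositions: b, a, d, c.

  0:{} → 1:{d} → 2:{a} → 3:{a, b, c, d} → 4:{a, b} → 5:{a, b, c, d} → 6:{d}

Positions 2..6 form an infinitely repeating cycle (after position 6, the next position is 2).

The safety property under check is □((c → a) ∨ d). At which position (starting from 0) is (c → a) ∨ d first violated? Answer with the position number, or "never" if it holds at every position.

never

(c → a) ∨ d holds at every position 0..6, and those are all the positions the trace ever visits, so the invariant □((c → a) ∨ d) is never violated.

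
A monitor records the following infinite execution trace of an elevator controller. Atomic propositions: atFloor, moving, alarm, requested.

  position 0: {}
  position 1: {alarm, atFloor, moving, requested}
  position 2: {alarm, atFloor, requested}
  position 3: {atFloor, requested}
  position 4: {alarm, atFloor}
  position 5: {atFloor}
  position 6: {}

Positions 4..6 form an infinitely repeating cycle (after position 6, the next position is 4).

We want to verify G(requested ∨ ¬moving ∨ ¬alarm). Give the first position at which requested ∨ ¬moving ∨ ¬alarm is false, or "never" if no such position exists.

requested ∨ ¬moving ∨ ¬alarm holds at every position 0..6, and those are all the positions the trace ever visits, so the invariant G(requested ∨ ¬moving ∨ ¬alarm) is never violated.

never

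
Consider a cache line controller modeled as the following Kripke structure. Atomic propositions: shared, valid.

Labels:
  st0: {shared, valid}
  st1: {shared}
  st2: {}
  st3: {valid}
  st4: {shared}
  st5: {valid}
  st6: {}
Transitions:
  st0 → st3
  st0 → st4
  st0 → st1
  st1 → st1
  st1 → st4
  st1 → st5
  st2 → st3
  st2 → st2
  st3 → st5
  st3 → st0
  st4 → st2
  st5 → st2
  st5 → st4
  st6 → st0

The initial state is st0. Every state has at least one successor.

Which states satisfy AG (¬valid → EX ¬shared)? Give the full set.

States satisfying ¬valid → EX ¬shared: {st0, st1, st2, st3, st4, st5}.
States satisfying AG (¬valid → EX ¬shared): {st0, st1, st2, st3, st4, st5}.

{st0, st1, st2, st3, st4, st5}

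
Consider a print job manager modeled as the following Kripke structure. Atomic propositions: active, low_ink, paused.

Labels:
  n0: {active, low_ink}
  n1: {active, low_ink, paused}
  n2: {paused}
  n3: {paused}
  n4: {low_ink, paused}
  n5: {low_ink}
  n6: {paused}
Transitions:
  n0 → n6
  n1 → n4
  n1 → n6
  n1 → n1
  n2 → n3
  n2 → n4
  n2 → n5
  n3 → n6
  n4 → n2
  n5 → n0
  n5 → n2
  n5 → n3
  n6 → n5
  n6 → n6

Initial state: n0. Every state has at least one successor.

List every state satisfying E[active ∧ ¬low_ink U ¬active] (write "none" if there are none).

{n2, n3, n4, n5, n6}

States satisfying active ∧ ¬low_ink: ∅.
States satisfying ¬active: {n2, n3, n4, n5, n6}.
States satisfying E[active ∧ ¬low_ink U ¬active]: {n2, n3, n4, n5, n6}.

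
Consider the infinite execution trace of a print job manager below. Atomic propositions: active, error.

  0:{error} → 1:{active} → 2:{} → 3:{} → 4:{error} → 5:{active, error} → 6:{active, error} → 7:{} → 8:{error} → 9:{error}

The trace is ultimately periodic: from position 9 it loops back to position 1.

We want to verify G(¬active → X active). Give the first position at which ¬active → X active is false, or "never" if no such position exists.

2

Check ¬active → X active at each position in order: 0 ✓, 1 ✓.
At position 2 the labels are {} and the next position 3 has {}, so ¬active → X active is false there. This is the first violation.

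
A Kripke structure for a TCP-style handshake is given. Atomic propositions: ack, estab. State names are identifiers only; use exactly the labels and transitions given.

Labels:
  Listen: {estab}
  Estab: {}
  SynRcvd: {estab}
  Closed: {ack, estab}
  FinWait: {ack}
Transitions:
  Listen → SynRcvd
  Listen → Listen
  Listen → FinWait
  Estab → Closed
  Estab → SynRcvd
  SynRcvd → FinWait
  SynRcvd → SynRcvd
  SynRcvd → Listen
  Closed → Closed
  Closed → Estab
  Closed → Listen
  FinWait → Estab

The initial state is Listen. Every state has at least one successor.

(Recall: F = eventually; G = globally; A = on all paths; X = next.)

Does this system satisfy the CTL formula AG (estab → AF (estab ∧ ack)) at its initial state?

No

States satisfying estab → AF (estab ∧ ack): {Estab, Closed, FinWait}.
States satisfying AG (estab → AF (estab ∧ ack)): ∅.
Listen is reachable from Listen and violates estab → AF (estab ∧ ack), so AG fails at Listen.
Listen ∉ Sat(AG (estab → AF (estab ∧ ack))).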